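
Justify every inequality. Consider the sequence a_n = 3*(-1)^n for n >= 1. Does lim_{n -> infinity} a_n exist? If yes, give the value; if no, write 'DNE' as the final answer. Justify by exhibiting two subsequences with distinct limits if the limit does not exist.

Examine the behaviour of a_n along subsequences.
Even-n subsequence a_{2k} = 3 -> 3. Odd-n subsequence a_{2k+1} = -3 -> -3.
Since these two subsequential limits are 3 and -3, distinct, the full sequence cannot converge (a convergent sequence has all subsequences tending to the same limit). So lim a_n does not exist.

DNE


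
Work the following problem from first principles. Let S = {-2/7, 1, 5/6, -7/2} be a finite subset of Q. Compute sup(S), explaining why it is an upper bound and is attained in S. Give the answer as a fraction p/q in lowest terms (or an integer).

S is finite, so sup(S) = max(S).
Sorted decreasing:
1, 5/6, -2/7, -7/2
The extremum is 1.
For every x in S, x <= 1. And 1 is in S, so it is attained.
Therefore sup(S) = 1.

1


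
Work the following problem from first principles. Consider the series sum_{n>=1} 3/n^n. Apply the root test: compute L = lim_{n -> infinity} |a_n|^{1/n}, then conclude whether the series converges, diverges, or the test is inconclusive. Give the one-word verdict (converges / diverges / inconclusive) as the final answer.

Let a_n denote the general term. Form |a_n|^(1/n) and simplify:
|a_n|^(1/n) = 3^(1/n)/n
Take the limit as n -> infinity: L = 0.
Since L = 0 < 1, the root test implies convergence.

converges


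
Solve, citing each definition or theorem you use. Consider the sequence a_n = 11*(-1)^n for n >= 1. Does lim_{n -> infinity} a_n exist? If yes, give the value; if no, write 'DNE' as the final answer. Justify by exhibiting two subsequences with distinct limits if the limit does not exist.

Examine the behaviour of a_n along subsequences.
Even-n subsequence a_{2k} = 11 -> 11. Odd-n subsequence a_{2k+1} = -11 -> -11.
Since these two subsequential limits are 11 and -11, distinct, the full sequence cannot converge (a convergent sequence has all subsequences tending to the same limit). So lim a_n does not exist.

DNE


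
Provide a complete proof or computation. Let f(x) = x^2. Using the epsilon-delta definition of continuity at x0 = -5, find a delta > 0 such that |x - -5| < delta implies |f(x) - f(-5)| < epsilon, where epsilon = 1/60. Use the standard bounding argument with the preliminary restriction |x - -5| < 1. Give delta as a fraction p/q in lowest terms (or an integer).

Factor: |x^2 - (-5)^2| = |x - -5| * |x + -5|.
Impose |x - -5| < 1 first. Then |x + -5| = |(x - -5) + 2*(-5)| <= |x - -5| + 2*|-5| < 1 + 10 = 11.
So |x^2 - (-5)^2| < delta * 11.
We need delta * 11 <= 1/60, i.e. delta <= 1/60/11 = 1/660.
Since 1/660 < 1, this is tighter than 1; take delta = 1/660.
So delta = 1/660 works.

1/660


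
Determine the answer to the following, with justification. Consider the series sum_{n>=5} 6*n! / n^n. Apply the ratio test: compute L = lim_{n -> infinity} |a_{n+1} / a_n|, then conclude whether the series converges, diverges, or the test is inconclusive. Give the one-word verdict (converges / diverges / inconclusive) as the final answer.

Let a_n denote the general term. Form the ratio a_{n+1}/a_n and simplify:
a_{n+1}/a_n = (n/(n + 1))^n
Take the limit as n -> infinity: L = exp(-1).
Since L = exp(-1) < 1, the ratio test implies the series converges.

converges


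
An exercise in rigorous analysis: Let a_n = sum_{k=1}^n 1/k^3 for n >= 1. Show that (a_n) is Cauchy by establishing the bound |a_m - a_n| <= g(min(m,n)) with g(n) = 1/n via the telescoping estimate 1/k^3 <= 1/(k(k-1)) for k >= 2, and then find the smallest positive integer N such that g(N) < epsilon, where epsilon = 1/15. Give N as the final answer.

For m > n >= 1: |a_m - a_n| = sum_{k=n+1}^m 1/k^3.
Use 1/k^3 <= 1/(k(k-1)) = 1/(k-1) - 1/k for k >= 2 (which holds since k^3 >= k^2 >= k(k-1) for k >= 2):
sum_{k=n+1}^m 1/k^3 <= sum_{k=n+1}^m (1/(k-1) - 1/k) = 1/n - 1/m <= 1/n.
By symmetry the same bound holds with n,m swapped, so |a_m - a_n| <= 1/min(m,n) = g(min(m,n)). Since g(n) -> 0, (a_n) is Cauchy.
Now solve g(N) < 1/15: 1/N < 1/15 <=> N > 1/(1/15) = 15.
The smallest integer strictly greater than 15 is N = 16.
Check: g(16) = 1/16 < 1/15; g(15) = 1/15 >= 1/15. So N = 16.

16


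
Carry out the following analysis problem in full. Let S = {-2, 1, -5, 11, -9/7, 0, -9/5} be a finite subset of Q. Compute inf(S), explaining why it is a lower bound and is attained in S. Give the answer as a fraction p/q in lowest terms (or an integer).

S is finite, so inf(S) = min(S).
Sorted increasing:
-5, -2, -9/5, -9/7, 0, 1, 11
The extremum is -5.
For every x in S, x >= -5. And -5 is in S, so it is attained.
Therefore inf(S) = -5.

-5


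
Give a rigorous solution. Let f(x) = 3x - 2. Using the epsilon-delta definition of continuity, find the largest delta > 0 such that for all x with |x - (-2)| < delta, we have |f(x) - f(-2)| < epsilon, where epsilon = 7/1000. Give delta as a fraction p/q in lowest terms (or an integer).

We compute f(-2) = 3*(-2) - 2 = -8.
|f(x) - f(-2)| = |3x - 2 - (-8)| = |3(x - (-2))| = 3|x - (-2)|.
We need 3|x - (-2)| < 7/1000, i.e. |x - (-2)| < 7/1000 / 3 = 7/3000.
So any delta <= 7/3000 works. Conversely, if delta > 7/3000, then x = -2 + 7/3000 satisfies |x - (-2)| = 7/3000 < delta but |f(x) - f(-2)| = 3 * 7/3000 = 7/1000, which is not < 7/1000; so no larger delta works.
Hence the largest such delta is 7/3000.

7/3000


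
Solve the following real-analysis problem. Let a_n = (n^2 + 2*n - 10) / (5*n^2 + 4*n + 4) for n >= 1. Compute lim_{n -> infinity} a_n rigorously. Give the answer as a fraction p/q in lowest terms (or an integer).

Divide numerator and denominator by n^2, the highest power:
numerator / n^2 = 1 + 2/n - 10/n^2
denominator / n^2 = 5 + 4/n + 4/n^2
As n -> infinity, all terms of the form c/n^k (k >= 1) tend to 0.
So numerator / n^2 -> 1 and denominator / n^2 -> 5.
Therefore lim a_n = 1/5.

1/5


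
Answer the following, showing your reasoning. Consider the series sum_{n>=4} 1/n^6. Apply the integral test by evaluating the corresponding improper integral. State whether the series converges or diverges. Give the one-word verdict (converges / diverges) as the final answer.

Let f(x) = x^(-6). Then f is positive, continuous, and decreasing on [4, infinity), so the integral test applies.
Compute the improper integral int_{4}^infinity f(x) dx:
  antiderivative F(x) = -1/(5*x^5).
  As x -> infinity, F(x) -> 0 (since p = 6 > 1).
  So int = F(infinity) - F(4) = 0 - (-1/5120) = 1/5120.
  Finite, so by the integral test, the series converges.

converges


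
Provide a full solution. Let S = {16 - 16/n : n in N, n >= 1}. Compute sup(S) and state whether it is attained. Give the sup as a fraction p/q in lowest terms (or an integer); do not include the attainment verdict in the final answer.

Analysis:
- Values: 0, 8, 32/3, 12, ... strictly increasing.
- Minimum is 0 (n=1); inf = 0 (attained).
- 16 - 16/n -> 16 from below; sup = 16, not attained.
Conclusion: sup(S) = 16, not attained in S.

16


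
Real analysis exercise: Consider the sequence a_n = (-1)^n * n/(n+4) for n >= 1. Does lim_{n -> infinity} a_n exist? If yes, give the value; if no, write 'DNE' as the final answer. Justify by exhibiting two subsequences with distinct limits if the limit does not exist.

Examine the behaviour of a_n along subsequences.
a_{2k} = 2k/(2k+4) -> 1. a_{2k+1} = -(2k+1)/(2k+5) -> -1.
Since these two subsequential limits are 1 and -1, distinct, the full sequence cannot converge (a convergent sequence has all subsequences tending to the same limit). So lim a_n does not exist.

DNE


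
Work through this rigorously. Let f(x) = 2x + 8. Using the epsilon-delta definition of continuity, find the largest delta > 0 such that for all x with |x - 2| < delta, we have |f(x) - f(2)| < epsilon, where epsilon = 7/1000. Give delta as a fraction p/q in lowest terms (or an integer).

We compute f(2) = 2*(2) + 8 = 12.
|f(x) - f(2)| = |2x + 8 - (12)| = |2(x - 2)| = 2|x - 2|.
We need 2|x - 2| < 7/1000, i.e. |x - 2| < 7/1000 / 2 = 7/2000.
So any delta <= 7/2000 works. Conversely, if delta > 7/2000, then x = 2 + 7/2000 satisfies |x - 2| = 7/2000 < delta but |f(x) - f(2)| = 2 * 7/2000 = 7/1000, which is not < 7/1000; so no larger delta works.
Hence the largest such delta is 7/2000.

7/2000


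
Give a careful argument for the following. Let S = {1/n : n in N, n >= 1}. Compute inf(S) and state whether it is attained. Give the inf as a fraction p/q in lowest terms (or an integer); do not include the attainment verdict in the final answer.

Analysis:
- Values: 1, 1/2, 1/3, 1/4, ... strictly decreasing.
- The maximum is 1 (n=1); sup = 1 (attained).
- The set is bounded below by 0; 1/n -> 0 so 0 is the greatest lower bound.
- 0 is not in the set, so inf = 0 is not attained.
Conclusion: inf(S) = 0, not attained in S.

0


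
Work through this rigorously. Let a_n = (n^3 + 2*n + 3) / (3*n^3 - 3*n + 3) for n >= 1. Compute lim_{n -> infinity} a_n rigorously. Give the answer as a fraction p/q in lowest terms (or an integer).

Divide numerator and denominator by n^3, the highest power:
numerator / n^3 = 1 + 2/n^2 + 3/n^3
denominator / n^3 = 3 - 3/n^2 + 3/n^3
As n -> infinity, all terms of the form c/n^k (k >= 1) tend to 0.
So numerator / n^3 -> 1 and denominator / n^3 -> 3.
Therefore lim a_n = 1/3.

1/3


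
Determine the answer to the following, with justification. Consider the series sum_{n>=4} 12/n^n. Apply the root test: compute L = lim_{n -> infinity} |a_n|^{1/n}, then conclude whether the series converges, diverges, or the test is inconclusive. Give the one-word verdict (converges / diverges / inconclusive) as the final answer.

Let a_n denote the general term. Form |a_n|^(1/n) and simplify:
|a_n|^(1/n) = 12^(1/n)/n
Take the limit as n -> infinity: L = 0.
Since L = 0 < 1, the root test implies convergence.

converges


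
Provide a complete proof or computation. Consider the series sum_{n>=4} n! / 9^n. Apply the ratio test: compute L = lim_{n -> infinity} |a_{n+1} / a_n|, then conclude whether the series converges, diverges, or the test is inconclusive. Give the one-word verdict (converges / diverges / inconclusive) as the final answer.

Let a_n denote the general term. Form the ratio a_{n+1}/a_n and simplify:
a_{n+1}/a_n = n/9 + 1/9
Take the limit as n -> infinity: L = infinity.
Since L = infinity > 1 (or L = infinity), the ratio test implies the series diverges.

diverges


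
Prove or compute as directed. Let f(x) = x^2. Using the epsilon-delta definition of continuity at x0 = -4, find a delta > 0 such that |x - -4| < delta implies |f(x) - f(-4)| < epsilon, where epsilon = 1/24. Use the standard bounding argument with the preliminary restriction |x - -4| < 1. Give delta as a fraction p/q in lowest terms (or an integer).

Factor: |x^2 - (-4)^2| = |x - -4| * |x + -4|.
Impose |x - -4| < 1 first. Then |x + -4| = |(x - -4) + 2*(-4)| <= |x - -4| + 2*|-4| < 1 + 8 = 9.
So |x^2 - (-4)^2| < delta * 9.
We need delta * 9 <= 1/24, i.e. delta <= 1/24/9 = 1/216.
Since 1/216 < 1, this is tighter than 1; take delta = 1/216.
So delta = 1/216 works.

1/216


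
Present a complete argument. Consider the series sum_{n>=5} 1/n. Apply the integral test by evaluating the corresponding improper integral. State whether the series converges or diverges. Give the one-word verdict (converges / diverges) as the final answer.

Let f(x) = 1/x. Then f is positive, continuous, and decreasing on [5, infinity), so the integral test applies.
Compute the improper integral int_{5}^infinity f(x) dx:
  antiderivative F(x) = log(x).
  As x -> infinity, log(x) -> infinity.
  So int = infinity - log(5) = infinity. By the integral test, the series diverges.

diverges


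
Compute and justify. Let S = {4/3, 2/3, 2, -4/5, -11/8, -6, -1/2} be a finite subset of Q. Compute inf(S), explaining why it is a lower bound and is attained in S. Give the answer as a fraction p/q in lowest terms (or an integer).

S is finite, so inf(S) = min(S).
Sorted increasing:
-6, -11/8, -4/5, -1/2, 2/3, 4/3, 2
The extremum is -6.
For every x in S, x >= -6. And -6 is in S, so it is attained.
Therefore inf(S) = -6.

-6


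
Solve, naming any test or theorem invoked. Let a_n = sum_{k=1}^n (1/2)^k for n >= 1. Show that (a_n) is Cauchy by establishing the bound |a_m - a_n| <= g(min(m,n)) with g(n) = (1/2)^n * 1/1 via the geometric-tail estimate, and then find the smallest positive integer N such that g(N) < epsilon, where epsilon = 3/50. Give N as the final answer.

For m > n >= 1: |a_m - a_n| = sum_{k=n+1}^m (1/2)^k < sum_{k=n+1}^infinity (1/2)^k = (1/2)^(n+1) / (1 - 1/2) = (1/2)^n * (1/2) * (2/1) = (1/2)^n * 1/1.
So g(n) = (1/2)^n / 1. Since g(n) -> 0, (a_n) is Cauchy.
Now solve g(N) < 3/50: (1/2)^N / 1 < 3/50 <=> 2^N > 1 / (1 * 3/50) = 50/3.
Check powers of 2: 2^4 = 16 <= 50/3, 2^5 = 32 > 50/3.
So the smallest such N is 5. Check: g(5) = 1/(1 * 32) = 1/32 < 3/50.

5


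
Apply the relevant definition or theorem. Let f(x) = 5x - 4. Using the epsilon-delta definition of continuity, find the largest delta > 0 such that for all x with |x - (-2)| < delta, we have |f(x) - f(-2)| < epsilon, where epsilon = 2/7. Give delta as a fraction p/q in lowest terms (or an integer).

We compute f(-2) = 5*(-2) - 4 = -14.
|f(x) - f(-2)| = |5x - 4 - (-14)| = |5(x - (-2))| = 5|x - (-2)|.
We need 5|x - (-2)| < 2/7, i.e. |x - (-2)| < 2/7 / 5 = 2/35.
So any delta <= 2/35 works. Conversely, if delta > 2/35, then x = -2 + 2/35 satisfies |x - (-2)| = 2/35 < delta but |f(x) - f(-2)| = 5 * 2/35 = 2/7, which is not < 2/7; so no larger delta works.
Hence the largest such delta is 2/35.

2/35


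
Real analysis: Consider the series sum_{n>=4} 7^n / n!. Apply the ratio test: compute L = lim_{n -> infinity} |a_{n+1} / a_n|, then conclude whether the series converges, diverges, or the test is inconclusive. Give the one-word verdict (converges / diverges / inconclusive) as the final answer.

Let a_n denote the general term. Form the ratio a_{n+1}/a_n and simplify:
a_{n+1}/a_n = 7/(n + 1)
Take the limit as n -> infinity: L = 0.
Since L = 0 < 1, the ratio test implies the series converges.

converges


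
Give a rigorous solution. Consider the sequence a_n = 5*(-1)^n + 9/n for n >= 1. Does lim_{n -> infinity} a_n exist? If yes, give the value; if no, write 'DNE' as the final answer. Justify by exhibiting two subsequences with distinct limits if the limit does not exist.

Examine the behaviour of a_n along subsequences.
a_{2k} = 5 + 9/(2k) -> 5. a_{2k+1} = -5 + 9/(2k+1) -> -5.
Since these two subsequential limits are 5 and -5, distinct, the full sequence cannot converge (a convergent sequence has all subsequences tending to the same limit). So lim a_n does not exist.

DNE


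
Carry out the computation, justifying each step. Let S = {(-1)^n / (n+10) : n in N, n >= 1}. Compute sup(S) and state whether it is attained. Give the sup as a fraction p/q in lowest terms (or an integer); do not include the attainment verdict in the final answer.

Analysis:
- Values: -1/11, 1/12, -1/13, 1/14, -1/15, ...
- Positive terms (even n): 1/(2+10), 1/(4+10), ... decreasing -> max = 1/12 (n=2).
- Negative terms (odd n): -1/(1+10), -1/(3+10), ... increasing -> min = -1/11 (n=1).
- So sup = 1/12 (attained at n=2); inf = -1/11 (attained at n=1).
Conclusion: sup(S) = 1/12, attained in S.

1/12


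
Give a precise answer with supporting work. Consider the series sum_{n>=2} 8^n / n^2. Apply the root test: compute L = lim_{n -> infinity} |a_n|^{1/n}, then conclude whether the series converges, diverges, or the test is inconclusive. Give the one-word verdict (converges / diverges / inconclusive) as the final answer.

Let a_n denote the general term. Form |a_n|^(1/n) and simplify:
|a_n|^(1/n) = 8/n^(2/n)
Take the limit as n -> infinity: L = 8.
Since L = 8 > 1, the root test implies divergence.

diverges


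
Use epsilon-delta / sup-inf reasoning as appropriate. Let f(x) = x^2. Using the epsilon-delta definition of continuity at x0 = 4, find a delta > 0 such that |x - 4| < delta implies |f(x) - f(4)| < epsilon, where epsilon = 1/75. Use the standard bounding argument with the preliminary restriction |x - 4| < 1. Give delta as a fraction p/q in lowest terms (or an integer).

Factor: |x^2 - (4)^2| = |x - 4| * |x + 4|.
Impose |x - 4| < 1 first. Then |x + 4| = |(x - 4) + 2*(4)| <= |x - 4| + 2*|4| < 1 + 8 = 9.
So |x^2 - (4)^2| < delta * 9.
We need delta * 9 <= 1/75, i.e. delta <= 1/75/9 = 1/675.
Since 1/675 < 1, this is tighter than 1; take delta = 1/675.
So delta = 1/675 works.

1/675


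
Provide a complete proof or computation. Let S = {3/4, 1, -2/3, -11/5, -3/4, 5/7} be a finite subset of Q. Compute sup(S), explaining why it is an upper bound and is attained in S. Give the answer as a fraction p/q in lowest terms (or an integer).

S is finite, so sup(S) = max(S).
Sorted decreasing:
1, 3/4, 5/7, -2/3, -3/4, -11/5
The extremum is 1.
For every x in S, x <= 1. And 1 is in S, so it is attained.
Therefore sup(S) = 1.

1


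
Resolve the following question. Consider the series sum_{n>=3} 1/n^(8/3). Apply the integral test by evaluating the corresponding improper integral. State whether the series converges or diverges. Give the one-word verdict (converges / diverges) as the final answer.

Let f(x) = x^(-8/3). Then f is positive, continuous, and decreasing on [3, infinity), so the integral test applies.
Compute the improper integral int_{3}^infinity f(x) dx:
  antiderivative F(x) = -3/(5*x^(5/3)).
  As x -> infinity, F(x) -> 0 (since p = 8/3 > 1).
  So int = F(infinity) - F(3) = 0 - (-3^(1/3)/15) = 3^(1/3)/15.
  Finite, so by the integral test, the series converges.

converges


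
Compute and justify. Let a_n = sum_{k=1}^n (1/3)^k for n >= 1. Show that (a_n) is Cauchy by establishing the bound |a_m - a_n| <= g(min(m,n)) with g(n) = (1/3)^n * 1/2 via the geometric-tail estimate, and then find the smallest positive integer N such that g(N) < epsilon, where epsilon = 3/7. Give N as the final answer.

For m > n >= 1: |a_m - a_n| = sum_{k=n+1}^m (1/3)^k < sum_{k=n+1}^infinity (1/3)^k = (1/3)^(n+1) / (1 - 1/3) = (1/3)^n * (1/3) * (3/2) = (1/3)^n * 1/2.
So g(n) = (1/3)^n / 2. Since g(n) -> 0, (a_n) is Cauchy.
Now solve g(N) < 3/7: (1/3)^N / 2 < 3/7 <=> 3^N > 1 / (2 * 3/7) = 7/6.
Check powers of 3: 3^0 = 1 <= 7/6, 3^1 = 3 > 7/6.
So the smallest such N is 1. Check: g(1) = 1/(2 * 3) = 1/6 < 3/7.

1


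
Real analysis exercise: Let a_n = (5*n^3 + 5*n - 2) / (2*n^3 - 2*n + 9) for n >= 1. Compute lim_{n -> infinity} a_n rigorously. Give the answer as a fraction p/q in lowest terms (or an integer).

Divide numerator and denominator by n^3, the highest power:
numerator / n^3 = 5 + 5/n^2 - 2/n^3
denominator / n^3 = 2 - 2/n^2 + 9/n^3
As n -> infinity, all terms of the form c/n^k (k >= 1) tend to 0.
So numerator / n^3 -> 5 and denominator / n^3 -> 2.
Therefore lim a_n = 5/2.

5/2


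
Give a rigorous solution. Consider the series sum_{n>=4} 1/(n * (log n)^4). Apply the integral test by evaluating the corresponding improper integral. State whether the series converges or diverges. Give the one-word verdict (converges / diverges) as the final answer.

Let f(x) = 1/(x*log(x)^4). Then f is positive, continuous, and decreasing on [4, infinity), so the integral test applies.
Compute the improper integral int_{4}^infinity f(x) dx:
  antiderivative F(x) = -1/(3*log(x)^3).
  F(x) -> 0 as x -> infinity.  int = 0 - F(4) = 1/(3*log(4)^3) < infinity. By the integral test, the series converges.

converges


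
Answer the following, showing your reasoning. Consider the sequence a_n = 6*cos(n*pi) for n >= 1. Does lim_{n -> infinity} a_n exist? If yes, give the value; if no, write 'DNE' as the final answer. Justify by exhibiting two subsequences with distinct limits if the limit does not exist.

Examine the behaviour of a_n along subsequences.
cos(n*pi) = (-1)^n, so a_n = 6*(-1)^n. a_{2k} = 6 -> 6. a_{2k+1} = -6 -> -6.
Since these two subsequential limits are 6 and -6, distinct, the full sequence cannot converge (a convergent sequence has all subsequences tending to the same limit). So lim a_n does not exist.

DNE


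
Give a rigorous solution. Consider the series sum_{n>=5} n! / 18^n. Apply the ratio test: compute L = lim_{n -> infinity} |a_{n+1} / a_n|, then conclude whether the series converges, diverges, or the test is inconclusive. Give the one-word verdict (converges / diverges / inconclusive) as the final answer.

Let a_n denote the general term. Form the ratio a_{n+1}/a_n and simplify:
a_{n+1}/a_n = n/18 + 1/18
Take the limit as n -> infinity: L = infinity.
Since L = infinity > 1 (or L = infinity), the ratio test implies the series diverges.

diverges


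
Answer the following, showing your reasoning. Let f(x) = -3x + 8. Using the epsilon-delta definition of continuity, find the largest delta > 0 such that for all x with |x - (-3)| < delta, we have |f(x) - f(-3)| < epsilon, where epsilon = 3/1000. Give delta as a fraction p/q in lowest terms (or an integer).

We compute f(-3) = -3*(-3) + 8 = 17.
|f(x) - f(-3)| = |-3x + 8 - (17)| = |-3(x - (-3))| = 3|x - (-3)|.
We need 3|x - (-3)| < 3/1000, i.e. |x - (-3)| < 3/1000 / 3 = 1/1000.
So any delta <= 1/1000 works. Conversely, if delta > 1/1000, then x = -3 + 1/1000 satisfies |x - (-3)| = 1/1000 < delta but |f(x) - f(-3)| = 3 * 1/1000 = 3/1000, which is not < 3/1000; so no larger delta works.
Hence the largest such delta is 1/1000.

1/1000


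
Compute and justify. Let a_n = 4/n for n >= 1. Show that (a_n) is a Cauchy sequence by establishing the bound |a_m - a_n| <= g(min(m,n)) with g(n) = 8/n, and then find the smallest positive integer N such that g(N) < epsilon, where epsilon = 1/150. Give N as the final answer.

For any m, n >= 1, by the triangle inequality:
|a_m - a_n| = |4/m - 4/n| <= 4*1/m + 4*1/n <= 8/min(m,n).
So g(n) = 8/n bounds the Cauchy difference. Since g(n) -> 0, (a_n) is Cauchy.
Now solve g(N) < 1/150: 8/N < 1/150 <=> N > 8 / (1/150) = 1200.
The smallest integer strictly greater than 1200 is N = 1201.
Check: g(1201) = 8/1201 = 8/1201 < 1/150; g(1200) = 1/150 >= 1/150. So N = 1201.

1201


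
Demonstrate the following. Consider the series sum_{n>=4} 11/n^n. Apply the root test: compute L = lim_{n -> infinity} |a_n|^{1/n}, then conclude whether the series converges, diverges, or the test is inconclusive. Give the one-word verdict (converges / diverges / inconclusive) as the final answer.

Let a_n denote the general term. Form |a_n|^(1/n) and simplify:
|a_n|^(1/n) = 11^(1/n)/n
Take the limit as n -> infinity: L = 0.
Since L = 0 < 1, the root test implies convergence.

converges


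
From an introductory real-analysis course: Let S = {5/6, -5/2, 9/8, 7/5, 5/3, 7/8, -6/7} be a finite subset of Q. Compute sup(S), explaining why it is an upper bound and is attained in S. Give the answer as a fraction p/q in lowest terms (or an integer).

S is finite, so sup(S) = max(S).
Sorted decreasing:
5/3, 7/5, 9/8, 7/8, 5/6, -6/7, -5/2
The extremum is 5/3.
For every x in S, x <= 5/3. And 5/3 is in S, so it is attained.
Therefore sup(S) = 5/3.

5/3


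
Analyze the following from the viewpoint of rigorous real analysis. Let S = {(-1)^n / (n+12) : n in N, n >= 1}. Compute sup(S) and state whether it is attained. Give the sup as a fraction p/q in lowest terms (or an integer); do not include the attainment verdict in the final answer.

Analysis:
- Values: -1/13, 1/14, -1/15, 1/16, -1/17, ...
- Positive terms (even n): 1/(2+12), 1/(4+12), ... decreasing -> max = 1/14 (n=2).
- Negative terms (odd n): -1/(1+12), -1/(3+12), ... increasing -> min = -1/13 (n=1).
- So sup = 1/14 (attained at n=2); inf = -1/13 (attained at n=1).
Conclusion: sup(S) = 1/14, attained in S.

1/14


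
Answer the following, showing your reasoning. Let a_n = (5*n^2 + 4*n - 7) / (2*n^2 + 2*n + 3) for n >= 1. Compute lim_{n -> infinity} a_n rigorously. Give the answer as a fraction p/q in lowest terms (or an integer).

Divide numerator and denominator by n^2, the highest power:
numerator / n^2 = 5 + 4/n - 7/n^2
denominator / n^2 = 2 + 2/n + 3/n^2
As n -> infinity, all terms of the form c/n^k (k >= 1) tend to 0.
So numerator / n^2 -> 5 and denominator / n^2 -> 2.
Therefore lim a_n = 5/2.

5/2


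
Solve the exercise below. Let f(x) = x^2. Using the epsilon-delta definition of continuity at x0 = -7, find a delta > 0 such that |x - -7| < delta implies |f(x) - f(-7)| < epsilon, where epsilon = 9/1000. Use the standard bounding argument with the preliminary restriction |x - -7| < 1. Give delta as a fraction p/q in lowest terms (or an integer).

Factor: |x^2 - (-7)^2| = |x - -7| * |x + -7|.
Impose |x - -7| < 1 first. Then |x + -7| = |(x - -7) + 2*(-7)| <= |x - -7| + 2*|-7| < 1 + 14 = 15.
So |x^2 - (-7)^2| < delta * 15.
We need delta * 15 <= 9/1000, i.e. delta <= 9/1000/15 = 3/5000.
Since 3/5000 < 1, this is tighter than 1; take delta = 3/5000.
So delta = 3/5000 works.

3/5000


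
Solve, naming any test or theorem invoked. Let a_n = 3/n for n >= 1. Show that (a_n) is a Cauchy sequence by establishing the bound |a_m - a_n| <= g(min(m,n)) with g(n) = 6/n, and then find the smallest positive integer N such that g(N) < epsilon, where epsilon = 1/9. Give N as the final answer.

For any m, n >= 1, by the triangle inequality:
|a_m - a_n| = |3/m - 3/n| <= 3*1/m + 3*1/n <= 6/min(m,n).
So g(n) = 6/n bounds the Cauchy difference. Since g(n) -> 0, (a_n) is Cauchy.
Now solve g(N) < 1/9: 6/N < 1/9 <=> N > 6 / (1/9) = 54.
The smallest integer strictly greater than 54 is N = 55.
Check: g(55) = 6/55 = 6/55 < 1/9; g(54) = 1/9 >= 1/9. So N = 55.

55


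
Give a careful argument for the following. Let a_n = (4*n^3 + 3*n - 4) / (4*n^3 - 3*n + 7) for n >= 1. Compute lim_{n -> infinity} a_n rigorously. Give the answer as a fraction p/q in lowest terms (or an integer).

Divide numerator and denominator by n^3, the highest power:
numerator / n^3 = 4 + 3/n^2 - 4/n^3
denominator / n^3 = 4 - 3/n^2 + 7/n^3
As n -> infinity, all terms of the form c/n^k (k >= 1) tend to 0.
So numerator / n^3 -> 4 and denominator / n^3 -> 4.
Therefore lim a_n = 1.

1


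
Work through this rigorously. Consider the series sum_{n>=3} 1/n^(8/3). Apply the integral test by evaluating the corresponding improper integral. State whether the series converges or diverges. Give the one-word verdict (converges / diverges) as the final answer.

Let f(x) = x^(-8/3). Then f is positive, continuous, and decreasing on [3, infinity), so the integral test applies.
Compute the improper integral int_{3}^infinity f(x) dx:
  antiderivative F(x) = -3/(5*x^(5/3)).
  As x -> infinity, F(x) -> 0 (since p = 8/3 > 1).
  So int = F(infinity) - F(3) = 0 - (-3^(1/3)/15) = 3^(1/3)/15.
  Finite, so by the integral test, the series converges.

converges


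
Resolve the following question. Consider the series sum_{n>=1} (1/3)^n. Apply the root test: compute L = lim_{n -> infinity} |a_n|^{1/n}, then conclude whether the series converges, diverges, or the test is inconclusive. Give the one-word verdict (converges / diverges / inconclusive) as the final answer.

Let a_n denote the general term. Form |a_n|^(1/n) and simplify:
|a_n|^(1/n) = 1/3
Take the limit as n -> infinity: L = 1/3.
Since L = 1/3 < 1, the root test implies convergence.

converges


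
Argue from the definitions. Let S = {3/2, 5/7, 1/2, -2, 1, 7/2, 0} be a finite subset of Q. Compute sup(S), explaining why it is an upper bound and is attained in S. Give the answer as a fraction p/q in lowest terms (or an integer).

S is finite, so sup(S) = max(S).
Sorted decreasing:
7/2, 3/2, 1, 5/7, 1/2, 0, -2
The extremum is 7/2.
For every x in S, x <= 7/2. And 7/2 is in S, so it is attained.
Therefore sup(S) = 7/2.

7/2


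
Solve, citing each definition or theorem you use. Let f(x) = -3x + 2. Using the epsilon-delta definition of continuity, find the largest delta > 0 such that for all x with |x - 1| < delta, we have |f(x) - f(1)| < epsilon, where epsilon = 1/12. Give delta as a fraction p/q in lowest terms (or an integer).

We compute f(1) = -3*(1) + 2 = -1.
|f(x) - f(1)| = |-3x + 2 - (-1)| = |-3(x - 1)| = 3|x - 1|.
We need 3|x - 1| < 1/12, i.e. |x - 1| < 1/12 / 3 = 1/36.
So any delta <= 1/36 works. Conversely, if delta > 1/36, then x = 1 + 1/36 satisfies |x - 1| = 1/36 < delta but |f(x) - f(1)| = 3 * 1/36 = 1/12, which is not < 1/12; so no larger delta works.
Hence the largest such delta is 1/36.

1/36


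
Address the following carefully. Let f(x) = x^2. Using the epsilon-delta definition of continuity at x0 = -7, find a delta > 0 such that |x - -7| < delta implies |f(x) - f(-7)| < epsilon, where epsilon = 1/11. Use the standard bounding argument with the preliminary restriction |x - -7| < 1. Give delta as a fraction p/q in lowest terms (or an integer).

Factor: |x^2 - (-7)^2| = |x - -7| * |x + -7|.
Impose |x - -7| < 1 first. Then |x + -7| = |(x - -7) + 2*(-7)| <= |x - -7| + 2*|-7| < 1 + 14 = 15.
So |x^2 - (-7)^2| < delta * 15.
We need delta * 15 <= 1/11, i.e. delta <= 1/11/15 = 1/165.
Since 1/165 < 1, this is tighter than 1; take delta = 1/165.
So delta = 1/165 works.

1/165


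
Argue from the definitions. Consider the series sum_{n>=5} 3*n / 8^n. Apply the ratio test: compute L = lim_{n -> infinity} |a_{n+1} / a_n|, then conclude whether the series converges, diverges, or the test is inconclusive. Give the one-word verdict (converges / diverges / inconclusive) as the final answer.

Let a_n denote the general term. Form the ratio a_{n+1}/a_n and simplify:
a_{n+1}/a_n = (n + 1)/(8*n)
Take the limit as n -> infinity: L = 1/8.
Since L = 1/8 < 1, the ratio test implies the series converges.

converges


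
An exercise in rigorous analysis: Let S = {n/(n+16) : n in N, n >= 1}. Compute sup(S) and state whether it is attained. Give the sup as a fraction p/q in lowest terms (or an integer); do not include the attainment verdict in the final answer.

Analysis:
- Values: 1/17, 1/9, 3/19, 1/5, ... strictly increasing.
- Minimum is 1/17 (n=1); inf = 1/17 (attained).
- n/(n+16) = 1 - 16/(n+16) -> 1 from below as n -> infinity, and never equals 1.
- So sup = 1 (not attained).
Conclusion: sup(S) = 1, not attained in S.

1


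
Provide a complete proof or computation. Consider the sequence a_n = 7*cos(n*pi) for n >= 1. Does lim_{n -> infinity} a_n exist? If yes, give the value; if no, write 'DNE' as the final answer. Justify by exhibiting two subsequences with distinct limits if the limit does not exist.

Examine the behaviour of a_n along subsequences.
cos(n*pi) = (-1)^n, so a_n = 7*(-1)^n. a_{2k} = 7 -> 7. a_{2k+1} = -7 -> -7.
Since these two subsequential limits are 7 and -7, distinct, the full sequence cannot converge (a convergent sequence has all subsequences tending to the same limit). So lim a_n does not exist.

DNE


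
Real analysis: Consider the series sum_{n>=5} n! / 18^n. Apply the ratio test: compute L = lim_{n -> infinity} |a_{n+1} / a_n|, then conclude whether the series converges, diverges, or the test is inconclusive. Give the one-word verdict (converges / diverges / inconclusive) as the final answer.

Let a_n denote the general term. Form the ratio a_{n+1}/a_n and simplify:
a_{n+1}/a_n = n/18 + 1/18
Take the limit as n -> infinity: L = infinity.
Since L = infinity > 1 (or L = infinity), the ratio test implies the series diverges.

diverges


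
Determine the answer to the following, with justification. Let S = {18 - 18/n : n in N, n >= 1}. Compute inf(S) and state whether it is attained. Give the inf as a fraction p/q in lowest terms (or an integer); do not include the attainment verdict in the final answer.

Analysis:
- Values: 0, 9, 12, 27/2, ... strictly increasing.
- Minimum is 0 (n=1); inf = 0 (attained).
- 18 - 18/n -> 18 from below; sup = 18, not attained.
Conclusion: inf(S) = 0, attained in S.

0


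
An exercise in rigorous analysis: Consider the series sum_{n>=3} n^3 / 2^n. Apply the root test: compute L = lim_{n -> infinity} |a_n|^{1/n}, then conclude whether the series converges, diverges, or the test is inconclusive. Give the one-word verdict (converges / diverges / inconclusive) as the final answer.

Let a_n denote the general term. Form |a_n|^(1/n) and simplify:
|a_n|^(1/n) = n^(3/n)/2
Take the limit as n -> infinity: L = 1/2.
Since L = 1/2 < 1, the root test implies convergence.

converges


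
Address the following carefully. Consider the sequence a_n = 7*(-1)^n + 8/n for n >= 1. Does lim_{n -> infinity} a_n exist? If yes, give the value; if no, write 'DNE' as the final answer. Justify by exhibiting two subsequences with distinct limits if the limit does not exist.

Examine the behaviour of a_n along subsequences.
a_{2k} = 7 + 8/(2k) -> 7. a_{2k+1} = -7 + 8/(2k+1) -> -7.
Since these two subsequential limits are 7 and -7, distinct, the full sequence cannot converge (a convergent sequence has all subsequences tending to the same limit). So lim a_n does not exist.

DNE


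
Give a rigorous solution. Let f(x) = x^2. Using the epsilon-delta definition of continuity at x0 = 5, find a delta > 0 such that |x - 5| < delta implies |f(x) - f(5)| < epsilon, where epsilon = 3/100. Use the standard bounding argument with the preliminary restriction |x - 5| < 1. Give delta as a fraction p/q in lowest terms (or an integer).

Factor: |x^2 - (5)^2| = |x - 5| * |x + 5|.
Impose |x - 5| < 1 first. Then |x + 5| = |(x - 5) + 2*(5)| <= |x - 5| + 2*|5| < 1 + 10 = 11.
So |x^2 - (5)^2| < delta * 11.
We need delta * 11 <= 3/100, i.e. delta <= 3/100/11 = 3/1100.
Since 3/1100 < 1, this is tighter than 1; take delta = 3/1100.
So delta = 3/1100 works.

3/1100


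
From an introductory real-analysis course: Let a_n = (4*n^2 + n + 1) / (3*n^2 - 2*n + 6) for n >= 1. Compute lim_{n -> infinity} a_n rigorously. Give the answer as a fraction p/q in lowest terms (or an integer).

Divide numerator and denominator by n^2, the highest power:
numerator / n^2 = 4 + 1/n + n^(-2)
denominator / n^2 = 3 - 2/n + 6/n^2
As n -> infinity, all terms of the form c/n^k (k >= 1) tend to 0.
So numerator / n^2 -> 4 and denominator / n^2 -> 3.
Therefore lim a_n = 4/3.

4/3


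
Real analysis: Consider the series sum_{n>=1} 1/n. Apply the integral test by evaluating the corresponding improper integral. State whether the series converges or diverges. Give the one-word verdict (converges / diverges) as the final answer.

Let f(x) = 1/x. Then f is positive, continuous, and decreasing on [1, infinity), so the integral test applies.
Compute the improper integral int_{1}^infinity f(x) dx:
  antiderivative F(x) = log(x).
  As x -> infinity, log(x) -> infinity.
  So int = infinity - log(1) = infinity. By the integral test, the series diverges.

diverges


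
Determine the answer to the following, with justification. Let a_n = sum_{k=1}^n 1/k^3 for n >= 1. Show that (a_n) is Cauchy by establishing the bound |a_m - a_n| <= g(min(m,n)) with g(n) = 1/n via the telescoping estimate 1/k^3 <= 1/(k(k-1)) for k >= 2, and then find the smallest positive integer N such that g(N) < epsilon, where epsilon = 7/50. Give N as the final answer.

For m > n >= 1: |a_m - a_n| = sum_{k=n+1}^m 1/k^3.
Use 1/k^3 <= 1/(k(k-1)) = 1/(k-1) - 1/k for k >= 2 (which holds since k^3 >= k^2 >= k(k-1) for k >= 2):
sum_{k=n+1}^m 1/k^3 <= sum_{k=n+1}^m (1/(k-1) - 1/k) = 1/n - 1/m <= 1/n.
By symmetry the same bound holds with n,m swapped, so |a_m - a_n| <= 1/min(m,n) = g(min(m,n)). Since g(n) -> 0, (a_n) is Cauchy.
Now solve g(N) < 7/50: 1/N < 7/50 <=> N > 1/(7/50) = 50/7.
The smallest integer strictly greater than 50/7 is N = 8.
Check: g(8) = 1/8 < 7/50; g(7) = 1/7 >= 7/50. So N = 8.

8


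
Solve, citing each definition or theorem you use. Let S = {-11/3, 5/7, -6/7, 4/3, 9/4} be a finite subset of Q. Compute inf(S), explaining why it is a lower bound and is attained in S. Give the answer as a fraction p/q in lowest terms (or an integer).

S is finite, so inf(S) = min(S).
Sorted increasing:
-11/3, -6/7, 5/7, 4/3, 9/4
The extremum is -11/3.
For every x in S, x >= -11/3. And -11/3 is in S, so it is attained.
Therefore inf(S) = -11/3.

-11/3


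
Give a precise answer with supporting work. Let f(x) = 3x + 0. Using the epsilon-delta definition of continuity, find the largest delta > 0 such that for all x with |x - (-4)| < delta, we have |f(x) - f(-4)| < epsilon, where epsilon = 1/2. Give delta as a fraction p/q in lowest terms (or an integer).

We compute f(-4) = 3*(-4) + 0 = -12.
|f(x) - f(-4)| = |3x + 0 - (-12)| = |3(x - (-4))| = 3|x - (-4)|.
We need 3|x - (-4)| < 1/2, i.e. |x - (-4)| < 1/2 / 3 = 1/6.
So any delta <= 1/6 works. Conversely, if delta > 1/6, then x = -4 + 1/6 satisfies |x - (-4)| = 1/6 < delta but |f(x) - f(-4)| = 3 * 1/6 = 1/2, which is not < 1/2; so no larger delta works.
Hence the largest such delta is 1/6.

1/6


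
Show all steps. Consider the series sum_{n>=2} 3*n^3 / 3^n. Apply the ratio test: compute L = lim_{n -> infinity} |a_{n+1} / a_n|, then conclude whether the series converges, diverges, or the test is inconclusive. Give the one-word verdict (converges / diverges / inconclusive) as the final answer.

Let a_n denote the general term. Form the ratio a_{n+1}/a_n and simplify:
a_{n+1}/a_n = (n + 1)^3/(3*n^3)
Take the limit as n -> infinity: L = 1/3.
Since L = 1/3 < 1, the ratio test implies the series converges.

converges


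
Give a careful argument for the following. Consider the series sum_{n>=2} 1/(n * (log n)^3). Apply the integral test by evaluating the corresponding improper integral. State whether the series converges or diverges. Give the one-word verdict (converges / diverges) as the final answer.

Let f(x) = 1/(x*log(x)^3). Then f is positive, continuous, and decreasing on [2, infinity), so the integral test applies.
Compute the improper integral int_{2}^infinity f(x) dx:
  antiderivative F(x) = -1/(2*log(x)^2).
  F(x) -> 0 as x -> infinity.  int = 0 - F(2) = 1/(2*log(2)^2) < infinity. By the integral test, the series converges.

converges


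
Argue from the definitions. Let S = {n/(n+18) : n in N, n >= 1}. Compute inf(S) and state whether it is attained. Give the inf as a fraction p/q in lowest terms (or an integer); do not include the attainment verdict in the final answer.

Analysis:
- Values: 1/19, 1/10, 1/7, 2/11, ... strictly increasing.
- Minimum is 1/19 (n=1); inf = 1/19 (attained).
- n/(n+18) = 1 - 18/(n+18) -> 1 from below as n -> infinity, and never equals 1.
- So sup = 1 (not attained).
Conclusion: inf(S) = 1/19, attained in S.

1/19


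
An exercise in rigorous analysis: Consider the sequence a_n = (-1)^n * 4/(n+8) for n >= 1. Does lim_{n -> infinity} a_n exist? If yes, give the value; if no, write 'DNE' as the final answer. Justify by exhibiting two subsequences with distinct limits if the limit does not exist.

Examine the behaviour of a_n along subsequences.
Even-n subsequence a_{2k} = 4/(2k+8) -> 0. Odd-n subsequence a_{2k+1} = -4/(2k+9) -> 0. Both tend to 0, which suggests the limit is 0; verify directly.
|a_n - 0| = 4/(n+8) < 4/n for every n >= 1.
Given epsilon > 0, choose a positive integer N > 4/epsilon. Then for all n >= N, |a_n| < 4/n <= 4/N < epsilon.
So by the definition of the limit, lim a_n exists and equals 0.

0


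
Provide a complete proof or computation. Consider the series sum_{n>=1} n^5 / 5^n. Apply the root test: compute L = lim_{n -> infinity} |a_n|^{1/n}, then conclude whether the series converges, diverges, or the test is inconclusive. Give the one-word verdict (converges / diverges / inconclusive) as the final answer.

Let a_n denote the general term. Form |a_n|^(1/n) and simplify:
|a_n|^(1/n) = n^(5/n)/5
Take the limit as n -> infinity: L = 1/5.
Since L = 1/5 < 1, the root test implies convergence.

converges


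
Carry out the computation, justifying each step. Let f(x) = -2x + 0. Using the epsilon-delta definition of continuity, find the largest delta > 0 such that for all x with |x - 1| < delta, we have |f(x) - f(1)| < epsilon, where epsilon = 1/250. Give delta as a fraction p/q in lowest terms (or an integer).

We compute f(1) = -2*(1) + 0 = -2.
|f(x) - f(1)| = |-2x + 0 - (-2)| = |-2(x - 1)| = 2|x - 1|.
We need 2|x - 1| < 1/250, i.e. |x - 1| < 1/250 / 2 = 1/500.
So any delta <= 1/500 works. Conversely, if delta > 1/500, then x = 1 + 1/500 satisfies |x - 1| = 1/500 < delta but |f(x) - f(1)| = 2 * 1/500 = 1/250, which is not < 1/250; so no larger delta works.
Hence the largest such delta is 1/500.

1/500
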